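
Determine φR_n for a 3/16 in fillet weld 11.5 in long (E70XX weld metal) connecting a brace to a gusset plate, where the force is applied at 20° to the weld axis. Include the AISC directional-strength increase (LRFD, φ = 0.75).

φR_n ≈ 52.8 kip

E70XX → F_EXX = 70 ksi.
t_e = 0.707 × 0.1875 = 0.1326 in; A_we = 0.1326 × 11.5 = 1.524 in².
Directional factor: 1.0 + 0.5 sin^1.5(20°) = 1.1.
F_nw = 0.6 × 70 × 1.1 = 46.2 ksi.
φR_n = 0.75 × 46.2 × 1.524 = 52.82 kip.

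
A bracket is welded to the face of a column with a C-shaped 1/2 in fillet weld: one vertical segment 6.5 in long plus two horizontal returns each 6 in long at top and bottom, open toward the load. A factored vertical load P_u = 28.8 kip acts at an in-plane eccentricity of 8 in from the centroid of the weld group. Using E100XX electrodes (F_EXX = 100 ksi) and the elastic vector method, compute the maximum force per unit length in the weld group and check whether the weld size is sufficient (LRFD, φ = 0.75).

Total weld length L_w = 18.5 in. Treat welds as unit-width lines.
Centroid: x̄ = 2×6×3 / 18.5 = 1.946 in from the vertical weld.
Polar moment about centroid: J = I_x + I_y = [6.5³/12 + 2×6×3.25²] + [6.5×1.946² + 2(6³/12 + 6×1.054²)] = 223.6 in³.
Direct shear f_v = P/L_w = 28.8 / 18.5 = 1.557 kip/in (vertical).
Torsion M = P·e = 28.8 × 8 = 230.4 kip·in.
Critical point at (x, y) = (4.054, 3.25) from centroid. f_tx = M·y/J = 3.349 kip/in; f_ty = M·x/J = 4.178 kip/in.
Resultant f_max = √[f_tx² + (f_v + f_ty)²] = √[3.349² + (1.557 + 4.178)²] = 6.641 kip/in.
Capacity per unit length: φr_n = 0.75 × 0.6 × 100 × (0.707 × 0.5) = 15.91 kip/in.
6.641 ≤ 15.91 → adequate.

f_max ≈ 6.64 kip/in; adequate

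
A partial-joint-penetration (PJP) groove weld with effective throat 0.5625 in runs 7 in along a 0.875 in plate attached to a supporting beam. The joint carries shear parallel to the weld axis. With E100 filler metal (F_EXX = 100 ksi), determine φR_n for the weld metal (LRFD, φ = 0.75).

φR_n ≈ 177 kips

Effective throat (given) t_e = 0.5625 in.
A_we = 0.5625 × 7 = 3.938 in².
F_nw = 0.6 F_EXX = 60 ksi.
φR_n = 0.75 × 60 × 3.938 = 177.2 kips.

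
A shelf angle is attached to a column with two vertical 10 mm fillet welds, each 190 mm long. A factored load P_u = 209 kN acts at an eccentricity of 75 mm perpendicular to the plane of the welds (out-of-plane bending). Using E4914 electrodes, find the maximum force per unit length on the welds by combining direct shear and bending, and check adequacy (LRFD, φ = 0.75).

E49XX → F_EXX = 490 MPa.
L_w = 2 × 190 = 380 mm; section modulus (unit throat) S = 2 × L²/6 = 12030 mm².
Direct shear f_v = P/L_w = 209×10³/380 = 550 N/mm.
Moment M = P × e = 209×10³ × 75 = 15675000 N·mm; bending f_b = M/S = 1303 N/mm.
f_max = √(f_v² + f_b²) = √(550² + 1303²) = 1414 N/mm.
φr_n = 0.75 × 0.6 × 490 × (0.707 × 10) = 1559 N/mm → adequate.

f_max ≈ 1410 N/mm; adequate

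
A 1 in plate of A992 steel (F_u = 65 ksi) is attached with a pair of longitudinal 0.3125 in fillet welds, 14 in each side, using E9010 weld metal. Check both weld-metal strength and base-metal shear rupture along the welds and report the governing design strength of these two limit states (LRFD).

φR_n ≈ 251 kip (weld metal governs)

E90XX → F_EXX = 90 ksi.
t_e = 0.707 × 0.3125 = 0.2209 in; L = 28 in.
Weld metal: φR_n = 0.75 × 0.6 × 90 × 0.2209 × 28 = 250.5 kip.
Base metal (shear rupture): φR_n = 0.75 × 0.6 × 65 × 1 × 28 = 819 kip.
Governing: weld metal.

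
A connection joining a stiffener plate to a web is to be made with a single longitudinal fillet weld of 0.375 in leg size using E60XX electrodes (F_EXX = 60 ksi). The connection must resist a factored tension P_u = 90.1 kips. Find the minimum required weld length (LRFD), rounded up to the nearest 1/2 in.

Throat t_e = 0.707 × 0.375 = 0.2651 in.
φr_n = 0.75 × 0.6 × 60 × 0.2651 = 7.158 kips/in.
L_req = P_u / φr_n = 90.1 / 7.158 = 12.59 in total.
Round up → use L = 13 in.

L = 13 in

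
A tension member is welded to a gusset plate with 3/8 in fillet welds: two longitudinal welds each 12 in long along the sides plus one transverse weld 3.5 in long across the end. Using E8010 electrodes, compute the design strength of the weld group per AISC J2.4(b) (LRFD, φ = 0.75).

E80XX → F_EXX = 80 ksi.
t_e = 0.707 × 0.375 = 0.2651 in.
R_nwl = 0.6 × 80 × 0.2651 × 24 = 305.4 kip (longitudinal, 2 welds).
R_nwt = 0.6 × 80 × 0.2651 × 3.5 = 44.54 kip (transverse, base value).
(i) R_nwl + R_nwt = 350 kip; (ii) 0.85 R_nwl + 1.5 R_nwt = 326.4 kip.
R_n = max = 350 kip [governs: (i)]; φR_n = 262.5 kip.

φR_n ≈ 262 kip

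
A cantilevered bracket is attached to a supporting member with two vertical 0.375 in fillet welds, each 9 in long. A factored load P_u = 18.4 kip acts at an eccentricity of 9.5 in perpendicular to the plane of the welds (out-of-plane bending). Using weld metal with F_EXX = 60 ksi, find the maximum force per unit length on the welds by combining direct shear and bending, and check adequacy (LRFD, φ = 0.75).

f_max ≈ 6.55 kip/in; adequate

L_w = 2 × 9 = 18 in; section modulus (unit throat) S = 2 × L²/6 = 27 in².
Direct shear f_v = P/L_w = 18.4/18 = 1.022 kip/in.
Moment M = P × e = 18.4 × 9.5 = 174.8 kip·in; bending f_b = M/S = 6.474 kip/in.
f_max = √(f_v² + f_b²) = √(1.022² + 6.474²) = 6.554 kip/in.
φr_n = 0.75 × 0.6 × 60 × (0.707 × 0.375) = 7.158 kip/in → adequate.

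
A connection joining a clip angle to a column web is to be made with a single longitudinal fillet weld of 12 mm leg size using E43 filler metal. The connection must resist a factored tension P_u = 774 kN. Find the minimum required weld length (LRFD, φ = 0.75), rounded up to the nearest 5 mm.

L = 475 mm

E43XX → F_EXX = 430 MPa.
Throat t_e = 0.707 × 12 = 8.484 mm.
φr_n = 0.75 × 0.6 × 430 × 8.484 × 10⁻³ = 1.642 kN/mm.
L_req = P_u / φr_n = 774 / 1.642 = 471.5 mm total.
Round up → use L = 475 mm.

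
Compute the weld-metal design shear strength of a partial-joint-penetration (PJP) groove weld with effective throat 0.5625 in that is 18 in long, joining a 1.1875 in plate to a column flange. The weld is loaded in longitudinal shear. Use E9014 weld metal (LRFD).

E90XX → F_EXX = 90 ksi.
Effective throat (given) t_e = 0.5625 in.
A_we = 0.5625 × 18 = 10.12 in².
F_nw = 0.6 F_EXX = 54 ksi.
φR_n = 0.75 × 54 × 10.12 = 410.1 kips.

φR_n ≈ 410 kips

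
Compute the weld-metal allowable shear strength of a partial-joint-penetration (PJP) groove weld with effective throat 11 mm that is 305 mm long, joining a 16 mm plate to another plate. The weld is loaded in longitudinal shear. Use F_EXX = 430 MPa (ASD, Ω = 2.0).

R_n/Ω ≈ 433 kN

Effective throat (given) t_e = 11 mm.
A_we = 11 × 305 = 3355 mm².
F_nw = 0.6 F_EXX = 258 MPa.
R_n/Ω = (258 × 3355) / 2.0 × 10⁻³ = 432.8 kN.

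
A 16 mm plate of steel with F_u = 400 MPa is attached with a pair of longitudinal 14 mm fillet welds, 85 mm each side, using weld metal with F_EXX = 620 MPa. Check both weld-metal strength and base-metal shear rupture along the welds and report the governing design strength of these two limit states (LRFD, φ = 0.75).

φR_n ≈ 469 kN (weld metal governs)

t_e = 0.707 × 14 = 9.898 mm; L = 170 mm.
Weld metal: φR_n = 0.75 × 0.6 × 620 × 9.898 × 170 × 10⁻³ = 469.5 kN.
Base metal (shear rupture): φR_n = 0.75 × 0.6 × 400 × 16 × 170 × 10⁻³ = 489.6 kN.
Governing: weld metal.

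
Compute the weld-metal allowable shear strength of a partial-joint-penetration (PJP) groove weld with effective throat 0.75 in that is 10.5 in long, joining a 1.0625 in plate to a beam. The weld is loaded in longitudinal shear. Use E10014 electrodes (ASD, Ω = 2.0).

E100XX → F_EXX = 100 ksi.
Effective throat (given) t_e = 0.75 in.
A_we = 0.75 × 10.5 = 7.875 in².
F_nw = 0.6 F_EXX = 60 ksi.
R_n/Ω = (60 × 7.875) / 2.0 = 236.2 kips.

R_n/Ω ≈ 236 kips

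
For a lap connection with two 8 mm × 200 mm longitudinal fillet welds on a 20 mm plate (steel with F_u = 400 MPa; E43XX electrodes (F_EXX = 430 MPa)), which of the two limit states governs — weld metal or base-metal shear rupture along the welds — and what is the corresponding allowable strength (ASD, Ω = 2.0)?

t_e = 0.707 × 8 = 5.656 mm; L = 400 mm.
Weld metal: R_n/Ω = (1/2.0) × 0.6 × 430 × 5.656 × 400 × 10⁻³ = 291.8 kN.
Base metal (shear rupture): R_n/Ω = (1/2.0) × 0.6 × 400 × 20 × 400 × 10⁻³ = 960 kN.
Governing: weld metal.

R_n/Ω ≈ 292 kN (weld metal governs)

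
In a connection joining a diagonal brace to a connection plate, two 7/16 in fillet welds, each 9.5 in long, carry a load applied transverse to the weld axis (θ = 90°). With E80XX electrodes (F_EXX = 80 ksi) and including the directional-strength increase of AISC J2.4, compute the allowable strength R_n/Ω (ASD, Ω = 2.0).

R_n/Ω ≈ 212 kip

t_e = 0.707 × 0.4375 = 0.3093 in; A_we = 0.3093 × 19 = 5.877 in².
Directional factor: 1.0 + 0.5 sin^1.5(90°) = 1.5.
F_nw = 0.6 × 80 × 1.5 = 72 ksi.
R_n/Ω = (72 × 5.877) / 2.0 = 211.6 kip.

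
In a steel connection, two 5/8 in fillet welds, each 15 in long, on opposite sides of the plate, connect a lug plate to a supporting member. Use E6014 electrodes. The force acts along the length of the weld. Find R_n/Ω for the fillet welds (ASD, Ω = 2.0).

R_n/Ω ≈ 239 kips

E60XX → F_EXX = 60 ksi.
Effective throat t_e = 0.707 × 0.625 = 0.4419 in.
Total length L = 30 in; A_we = 0.4419 × 30 = 13.26 in².
F_nw = 0.6 F_EXX = 0.6 × 60 = 36 ksi.
R_n = 36 × 13.26 = 477.2 kips; R_n/Ω = 477.2/2.0 = 238.6 kips.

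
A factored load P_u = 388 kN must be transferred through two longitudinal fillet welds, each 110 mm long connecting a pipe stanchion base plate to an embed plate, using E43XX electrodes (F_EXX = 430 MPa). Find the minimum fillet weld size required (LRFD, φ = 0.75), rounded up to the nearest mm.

Total weld length L = 220 mm.
Required throat t_e = P_u / (φ × 0.6 F_EXX × L) = 388 / (0.75 × 0.6 × 430 × 220 × 10⁻³) = 9.114 mm.
Required leg w = t_e / 0.707 = 12.89 mm → use 13 mm.

w = 13 mm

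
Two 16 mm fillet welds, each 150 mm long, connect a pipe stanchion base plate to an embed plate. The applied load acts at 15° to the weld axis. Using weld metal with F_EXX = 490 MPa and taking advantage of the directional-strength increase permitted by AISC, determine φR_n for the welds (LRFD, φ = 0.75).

φR_n ≈ 798 kN

t_e = 0.707 × 16 = 11.31 mm; A_we = 11.31 × 300 = 3394 mm².
Directional factor: 1.0 + 0.5 sin^1.5(15°) = 1.066.
F_nw = 0.6 × 490 × 1.066 = 313.4 MPa.
φR_n = 0.75 × 313.4 × 3394 × 10⁻³ = 797.6 kN.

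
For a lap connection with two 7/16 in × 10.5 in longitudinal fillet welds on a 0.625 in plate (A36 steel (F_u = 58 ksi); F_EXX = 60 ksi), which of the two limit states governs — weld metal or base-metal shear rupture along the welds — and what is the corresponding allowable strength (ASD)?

R_n/Ω ≈ 117 kip (weld metal governs)

t_e = 0.707 × 0.4375 = 0.3093 in; L = 21 in.
Weld metal: R_n/Ω = (1/2.0) × 0.6 × 60 × 0.3093 × 21 = 116.9 kip.
Base metal (shear rupture): R_n/Ω = (1/2.0) × 0.6 × 58 × 0.625 × 21 = 228.4 kip.
Governing: weld metal.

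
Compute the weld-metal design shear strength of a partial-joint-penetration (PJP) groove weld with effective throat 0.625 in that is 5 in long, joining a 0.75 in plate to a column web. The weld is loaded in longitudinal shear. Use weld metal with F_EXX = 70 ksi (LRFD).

φR_n ≈ 98.4 kips

Effective throat (given) t_e = 0.625 in.
A_we = 0.625 × 5 = 3.125 in².
F_nw = 0.6 F_EXX = 42 ksi.
φR_n = 0.75 × 42 × 3.125 = 98.44 kips.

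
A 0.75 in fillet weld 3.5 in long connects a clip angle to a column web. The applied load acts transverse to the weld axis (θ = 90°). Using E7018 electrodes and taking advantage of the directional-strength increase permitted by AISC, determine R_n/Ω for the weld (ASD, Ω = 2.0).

E70XX → F_EXX = 70 ksi.
t_e = 0.707 × 0.75 = 0.5302 in; A_we = 0.5302 × 3.5 = 1.856 in².
Directional factor: 1.0 + 0.5 sin^1.5(90°) = 1.5.
F_nw = 0.6 × 70 × 1.5 = 63 ksi.
R_n/Ω = (63 × 1.856) / 2.0 = 58.46 kips.

R_n/Ω ≈ 58.5 kips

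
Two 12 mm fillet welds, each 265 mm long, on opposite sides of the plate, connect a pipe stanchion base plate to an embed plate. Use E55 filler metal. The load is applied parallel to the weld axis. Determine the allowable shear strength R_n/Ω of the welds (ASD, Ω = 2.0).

E55XX → F_EXX = 550 MPa.
Effective throat t_e = 0.707 × 12 = 8.484 mm.
Total length L = 530 mm; A_we = 8.484 × 530 = 4497 mm².
F_nw = 0.6 F_EXX = 0.6 × 550 = 330 MPa.
R_n = 330 × 4497 × 10⁻³ = 1484 kN; R_n/Ω = 1484/2.0 = 741.9 kN.

R_n/Ω ≈ 742 kN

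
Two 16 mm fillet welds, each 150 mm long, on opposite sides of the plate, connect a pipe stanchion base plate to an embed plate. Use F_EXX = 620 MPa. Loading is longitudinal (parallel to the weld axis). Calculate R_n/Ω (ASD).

R_n/Ω ≈ 631 kN

Effective throat t_e = 0.707 × 16 = 11.31 mm.
Total length L = 300 mm; A_we = 11.31 × 300 = 3394 mm².
F_nw = 0.6 F_EXX = 0.6 × 620 = 372 MPa.
R_n = 372 × 3394 × 10⁻³ = 1262 kN; R_n/Ω = 1262/2.0 = 631.2 kN.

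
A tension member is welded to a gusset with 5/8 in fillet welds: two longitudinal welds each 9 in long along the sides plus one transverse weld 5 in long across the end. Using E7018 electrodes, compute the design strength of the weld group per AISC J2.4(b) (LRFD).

φR_n ≈ 320 kips

E70XX → F_EXX = 70 ksi.
t_e = 0.707 × 0.625 = 0.4419 in.
R_nwl = 0.6 × 70 × 0.4419 × 18 = 334.1 kips (longitudinal, 2 welds).
R_nwt = 0.6 × 70 × 0.4419 × 5 = 92.79 kips (transverse, base value).
(i) R_nwl + R_nwt = 426.9 kips; (ii) 0.85 R_nwl + 1.5 R_nwt = 423.1 kips.
R_n = max = 426.9 kips [governs: (i)]; φR_n = 320.1 kips.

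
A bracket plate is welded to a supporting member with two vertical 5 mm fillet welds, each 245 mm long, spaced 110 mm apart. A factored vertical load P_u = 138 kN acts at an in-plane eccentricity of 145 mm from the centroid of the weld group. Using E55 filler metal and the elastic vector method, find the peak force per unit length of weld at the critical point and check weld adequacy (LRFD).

f_max ≈ 839 N/mm; adequate

E55XX → F_EXX = 550 MPa.
Total weld length L_w = 490 mm. Treat welds as unit-width lines.
Polar moment about centroid: J = 2[d³/12 + d(b/2)²] = 2[245³/12 + 245×55²] = 3933000 mm³.
Direct shear f_v = P/L_w = 138×10³ / 490 = 281.6 N/mm (vertical).
Torsion M = P·e = 138×10³ × 145 = 20010000 N·mm.
Critical point at (x, y) = (55, 122.5) from centroid. f_tx = M·y/J = 623.2 N/mm; f_ty = M·x/J = 279.8 N/mm.
Resultant f_max = √[f_tx² + (f_v + f_ty)²] = √[623.2² + (281.6 + 279.8)²] = 838.8 N/mm.
Capacity per unit length: φr_n = 0.75 × 0.6 × 550 × (0.707 × 5) = 874.9 N/mm.
838.8 ≤ 874.9 → adequate.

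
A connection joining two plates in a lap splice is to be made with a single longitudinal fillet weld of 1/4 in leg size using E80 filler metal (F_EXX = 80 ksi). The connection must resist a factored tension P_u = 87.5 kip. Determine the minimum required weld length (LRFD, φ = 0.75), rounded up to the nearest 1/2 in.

Throat t_e = 0.707 × 0.25 = 0.1767 in.
φr_n = 0.75 × 0.6 × 80 × 0.1767 = 6.363 kip/in.
L_req = P_u / φr_n = 87.5 / 6.363 = 13.75 in total.
Round up → use L = 14 in.

L = 14 in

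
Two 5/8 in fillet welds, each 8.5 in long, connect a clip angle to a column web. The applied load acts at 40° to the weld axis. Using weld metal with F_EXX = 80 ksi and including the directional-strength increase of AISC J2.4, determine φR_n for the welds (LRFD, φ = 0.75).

φR_n ≈ 340 kip

t_e = 0.707 × 0.625 = 0.4419 in; A_we = 0.4419 × 17 = 7.512 in².
Directional factor: 1.0 + 0.5 sin^1.5(40°) = 1.258.
F_nw = 0.6 × 80 × 1.258 = 60.37 ksi.
φR_n = 0.75 × 60.37 × 7.512 = 340.1 kip.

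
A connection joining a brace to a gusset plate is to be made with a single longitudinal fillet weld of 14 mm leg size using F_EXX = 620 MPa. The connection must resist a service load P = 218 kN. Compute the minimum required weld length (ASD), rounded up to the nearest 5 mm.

Throat t_e = 0.707 × 14 = 9.898 mm.
r_n/Ω = (0.6 × 620 × 9.898) / 2.0 = 1841 N/mm = 1.841 kN/mm.
L_req = P / (r_n/Ω) = 218 / 1.841 = 118.4 mm total.
Round up → use L = 120 mm.

L = 120 mm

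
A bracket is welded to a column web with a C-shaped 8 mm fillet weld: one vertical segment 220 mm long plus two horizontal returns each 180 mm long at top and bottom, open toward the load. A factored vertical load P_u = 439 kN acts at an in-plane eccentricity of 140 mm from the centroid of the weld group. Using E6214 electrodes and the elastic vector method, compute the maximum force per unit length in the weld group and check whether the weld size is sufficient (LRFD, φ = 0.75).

f_max ≈ 2020 N/mm; NOT adequate

E62XX → F_EXX = 620 MPa.
Total weld length L_w = 580 mm. Treat welds as unit-width lines.
Centroid: x̄ = 2×180×90 / 580 = 55.86 mm from the vertical weld.
Polar moment about centroid: J = I_x + I_y = [220³/12 + 2×180×110²] + [220×55.86² + 2(180³/12 + 180×34.14²)] = 7321000 mm³.
Direct shear f_v = P/L_w = 439×10³ / 580 = 756.9 N/mm (vertical).
Torsion M = P·e = 439×10³ × 140 = 61460000 N·mm.
Critical point at (x, y) = (124.1, 110) from centroid. f_tx = M·y/J = 923.4 N/mm; f_ty = M·x/J = 1042 N/mm.
Resultant f_max = √[f_tx² + (f_v + f_ty)²] = √[923.4² + (756.9 + 1042)²] = 2022 N/mm.
Capacity per unit length: φr_n = 0.75 × 0.6 × 620 × (0.707 × 8) = 1578 N/mm.
2022 > 1578 → NOT adequate.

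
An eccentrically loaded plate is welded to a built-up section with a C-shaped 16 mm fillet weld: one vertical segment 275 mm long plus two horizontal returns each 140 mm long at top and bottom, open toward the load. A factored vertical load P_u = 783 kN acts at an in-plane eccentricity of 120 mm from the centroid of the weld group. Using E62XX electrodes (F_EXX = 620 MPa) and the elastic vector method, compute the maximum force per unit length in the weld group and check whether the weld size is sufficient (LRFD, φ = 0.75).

Total weld length L_w = 555 mm. Treat welds as unit-width lines.
Centroid: x̄ = 2×140×70 / 555 = 35.32 mm from the vertical weld.
Polar moment about centroid: J = I_x + I_y = [275³/12 + 2×140×137.5²] + [275×35.32² + 2(140³/12 + 140×34.68²)] = 8164000 mm³.
Direct shear f_v = P/L_w = 783×10³ / 555 = 1411 N/mm (vertical).
Torsion M = P·e = 783×10³ × 120 = 93960000 N·mm.
Critical point at (x, y) = (104.7, 137.5) from centroid. f_tx = M·y/J = 1583 N/mm; f_ty = M·x/J = 1205 N/mm.
Resultant f_max = √[f_tx² + (f_v + f_ty)²] = √[1583² + (1411 + 1205)²] = 3057 N/mm.
Capacity per unit length: φr_n = 0.75 × 0.6 × 620 × (0.707 × 16) = 3156 N/mm.
3057 ≤ 3156 → adequate.

f_max ≈ 3060 N/mm; adequate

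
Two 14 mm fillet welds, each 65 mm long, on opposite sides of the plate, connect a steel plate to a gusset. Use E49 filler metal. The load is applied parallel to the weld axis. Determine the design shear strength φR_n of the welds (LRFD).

φR_n ≈ 284 kN

E49XX → F_EXX = 490 MPa.
Effective throat t_e = 0.707 × 14 = 9.898 mm.
Total length L = 130 mm; A_we = 9.898 × 130 = 1287 mm².
F_nw = 0.6 F_EXX = 0.6 × 490 = 294 MPa.
φR_n = 0.75 × 294 × 1287 × 10⁻³ = 283.7 kN.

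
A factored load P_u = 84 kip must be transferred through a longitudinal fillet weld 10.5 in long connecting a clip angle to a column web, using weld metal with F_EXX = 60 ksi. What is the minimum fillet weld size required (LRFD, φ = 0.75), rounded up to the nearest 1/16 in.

w = 7/16 in

Total weld length L = 10.5 in.
Required throat t_e = P_u / (φ × 0.6 F_EXX × L) = 84 / (0.75 × 0.6 × 60 × 10.5) = 0.2963 in.
Required leg w = t_e / 0.707 = 0.4191 in → use 7/16 in.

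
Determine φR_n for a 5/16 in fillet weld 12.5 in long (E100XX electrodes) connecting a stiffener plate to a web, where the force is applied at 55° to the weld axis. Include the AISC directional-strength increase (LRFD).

φR_n ≈ 170 kips

E100XX → F_EXX = 100 ksi.
t_e = 0.707 × 0.3125 = 0.2209 in; A_we = 0.2209 × 12.5 = 2.762 in².
Directional factor: 1.0 + 0.5 sin^1.5(55°) = 1.371.
F_nw = 0.6 × 100 × 1.371 = 82.24 ksi.
φR_n = 0.75 × 82.24 × 2.762 = 170.3 kips.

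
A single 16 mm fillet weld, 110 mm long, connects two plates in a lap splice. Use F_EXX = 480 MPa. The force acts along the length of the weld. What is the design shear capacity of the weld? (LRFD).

φR_n ≈ 269 kN

Effective throat t_e = 0.707 × 16 = 11.31 mm.
Total length L = 110 mm; A_we = 11.31 × 110 = 1244 mm².
F_nw = 0.6 F_EXX = 0.6 × 480 = 288 MPa.
φR_n = 0.75 × 288 × 1244 × 10⁻³ = 268.8 kN.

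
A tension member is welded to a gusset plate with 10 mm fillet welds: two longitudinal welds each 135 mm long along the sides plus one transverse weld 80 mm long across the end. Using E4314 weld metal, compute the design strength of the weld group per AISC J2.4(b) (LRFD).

φR_n ≈ 479 kN

E43XX → F_EXX = 430 MPa.
t_e = 0.707 × 10 = 7.07 mm.
R_nwl = 0.6 × 430 × 7.07 × 270 × 10⁻³ = 492.5 kN (longitudinal, 2 welds).
R_nwt = 0.6 × 430 × 7.07 × 80 × 10⁻³ = 145.9 kN (transverse, base value).
(i) R_nwl + R_nwt = 638.4 kN; (ii) 0.85 R_nwl + 1.5 R_nwt = 637.5 kN.
R_n = max = 638.4 kN [governs: (i)]; φR_n = 478.8 kN.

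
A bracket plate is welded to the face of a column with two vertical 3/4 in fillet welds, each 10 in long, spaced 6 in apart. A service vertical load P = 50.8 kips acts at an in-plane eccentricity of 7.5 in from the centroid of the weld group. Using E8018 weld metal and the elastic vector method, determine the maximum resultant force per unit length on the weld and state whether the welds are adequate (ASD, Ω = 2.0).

f_max ≈ 8.02 kip/in; adequate

E80XX → F_EXX = 80 ksi.
Total weld length L_w = 20 in. Treat welds as unit-width lines.
Polar moment about centroid: J = 2[d³/12 + d(b/2)²] = 2[10³/12 + 10×3²] = 346.7 in³.
Direct shear f_v = P/L_w = 50.8 / 20 = 2.54 kip/in (vertical).
Torsion M = P·e = 50.8 × 7.5 = 381 kip·in.
Critical point at (x, y) = (3, 5) from centroid. f_tx = M·y/J = 5.495 kip/in; f_ty = M·x/J = 3.297 kip/in.
Resultant f_max = √[f_tx² + (f_v + f_ty)²] = √[5.495² + (2.54 + 3.297)²] = 8.017 kip/in.
Capacity per unit length: r_n/Ω = (1/2.0) × 0.6 × 80 × (0.707 × 0.75) = 12.73 kip/in.
8.017 ≤ 12.73 → adequate.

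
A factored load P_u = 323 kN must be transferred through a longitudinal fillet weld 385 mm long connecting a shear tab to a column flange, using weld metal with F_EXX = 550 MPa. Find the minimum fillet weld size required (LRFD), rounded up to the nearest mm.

Total weld length L = 385 mm.
Required throat t_e = P_u / (φ × 0.6 F_EXX × L) = 323 / (0.75 × 0.6 × 550 × 385 × 10⁻³) = 3.39 mm.
Required leg w = t_e / 0.707 = 4.795 mm → use 5 mm.

w = 5 mm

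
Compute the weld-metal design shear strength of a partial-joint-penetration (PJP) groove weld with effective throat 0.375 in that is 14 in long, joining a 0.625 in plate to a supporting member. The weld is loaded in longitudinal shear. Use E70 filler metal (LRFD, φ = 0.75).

E70XX → F_EXX = 70 ksi.
Effective throat (given) t_e = 0.375 in.
A_we = 0.375 × 14 = 5.25 in².
F_nw = 0.6 F_EXX = 42 ksi.
φR_n = 0.75 × 42 × 5.25 = 165.4 kips.

φR_n ≈ 165 kips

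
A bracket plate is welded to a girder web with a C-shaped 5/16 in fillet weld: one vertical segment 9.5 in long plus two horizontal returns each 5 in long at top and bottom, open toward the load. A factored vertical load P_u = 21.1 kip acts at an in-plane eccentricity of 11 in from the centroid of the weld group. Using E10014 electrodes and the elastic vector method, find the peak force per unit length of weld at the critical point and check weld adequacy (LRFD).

f_max ≈ 4.76 kip/in; adequate

E100XX → F_EXX = 100 ksi.
Total weld length L_w = 19.5 in. Treat welds as unit-width lines.
Centroid: x̄ = 2×5×2.5 / 19.5 = 1.282 in from the vertical weld.
Polar moment about centroid: J = I_x + I_y = [9.5³/12 + 2×5×4.75²] + [9.5×1.282² + 2(5³/12 + 5×1.218²)] = 348.4 in³.
Direct shear f_v = P/L_w = 21.1 / 19.5 = 1.082 kip/in (vertical).
Torsion M = P·e = 21.1 × 11 = 232.1 kip·in.
Critical point at (x, y) = (3.718, 4.75) from centroid. f_tx = M·y/J = 3.165 kip/in; f_ty = M·x/J = 2.477 kip/in.
Resultant f_max = √[f_tx² + (f_v + f_ty)²] = √[3.165² + (1.082 + 2.477)²] = 4.763 kip/in.
Capacity per unit length: φr_n = 0.75 × 0.6 × 100 × (0.707 × 0.3125) = 9.942 kip/in.
4.763 ≤ 9.942 → adequate.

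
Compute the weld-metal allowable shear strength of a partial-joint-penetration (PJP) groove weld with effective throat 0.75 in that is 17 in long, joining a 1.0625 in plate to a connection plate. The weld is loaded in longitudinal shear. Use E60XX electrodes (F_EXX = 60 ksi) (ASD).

R_n/Ω ≈ 230 kip

Effective throat (given) t_e = 0.75 in.
A_we = 0.75 × 17 = 12.75 in².
F_nw = 0.6 F_EXX = 36 ksi.
R_n/Ω = (36 × 12.75) / 2.0 = 229.5 kip.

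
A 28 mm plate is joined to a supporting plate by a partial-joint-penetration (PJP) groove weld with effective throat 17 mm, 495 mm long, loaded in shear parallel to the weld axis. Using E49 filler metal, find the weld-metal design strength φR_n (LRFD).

φR_n ≈ 1860 kN

E49XX → F_EXX = 490 MPa.
Effective throat (given) t_e = 17 mm.
A_we = 17 × 495 = 8415 mm².
F_nw = 0.6 F_EXX = 294 MPa.
φR_n = 0.75 × 294 × 8415 × 10⁻³ = 1856 kN.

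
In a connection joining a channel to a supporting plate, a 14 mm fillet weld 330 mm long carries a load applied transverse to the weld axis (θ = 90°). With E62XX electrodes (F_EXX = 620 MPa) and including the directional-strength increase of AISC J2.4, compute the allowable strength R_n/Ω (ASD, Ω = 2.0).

t_e = 0.707 × 14 = 9.898 mm; A_we = 9.898 × 330 = 3266 mm².
Directional factor: 1.0 + 0.5 sin^1.5(90°) = 1.5.
F_nw = 0.6 × 620 × 1.5 = 558 MPa.
R_n/Ω = (558 × 3266) / 2.0 × 10⁻³ = 911.3 kN.

R_n/Ω ≈ 911 kN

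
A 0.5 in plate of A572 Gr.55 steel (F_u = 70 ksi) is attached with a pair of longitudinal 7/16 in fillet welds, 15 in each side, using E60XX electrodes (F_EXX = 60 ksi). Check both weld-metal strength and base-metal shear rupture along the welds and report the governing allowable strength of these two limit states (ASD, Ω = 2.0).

t_e = 0.707 × 0.4375 = 0.3093 in; L = 30 in.
Weld metal: R_n/Ω = (1/2.0) × 0.6 × 60 × 0.3093 × 30 = 167 kip.
Base metal (shear rupture): R_n/Ω = (1/2.0) × 0.6 × 70 × 0.5 × 30 = 315 kip.
Governing: weld metal.

R_n/Ω ≈ 167 kip (weld metal governs)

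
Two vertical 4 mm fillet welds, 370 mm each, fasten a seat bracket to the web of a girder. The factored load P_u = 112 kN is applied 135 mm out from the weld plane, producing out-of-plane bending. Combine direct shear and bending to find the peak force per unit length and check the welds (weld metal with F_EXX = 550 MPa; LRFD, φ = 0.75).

L_w = 2 × 370 = 740 mm; section modulus (unit throat) S = 2 × L²/6 = 45630 mm².
Direct shear f_v = P/L_w = 112×10³/740 = 151.4 N/mm.
Moment M = P × e = 112×10³ × 135 = 15120000 N·mm; bending f_b = M/S = 331.3 N/mm.
f_max = √(f_v² + f_b²) = √(151.4² + 331.3²) = 364.3 N/mm.
φr_n = 0.75 × 0.6 × 550 × (0.707 × 4) = 699.9 N/mm → adequate.

f_max ≈ 364 N/mm; adequate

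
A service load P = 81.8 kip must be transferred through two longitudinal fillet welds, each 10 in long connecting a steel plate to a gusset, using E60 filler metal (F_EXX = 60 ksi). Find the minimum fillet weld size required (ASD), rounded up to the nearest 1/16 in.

w = 3/8 in

Total weld length L = 20 in.
Required throat t_e = P × Ω / (0.6 F_EXX × L) = 81.8 × 2.0 / (0.6 × 60 × 20) = 0.2272 in.
Required leg w = t_e / 0.707 = 0.3214 in → use 3/8 in.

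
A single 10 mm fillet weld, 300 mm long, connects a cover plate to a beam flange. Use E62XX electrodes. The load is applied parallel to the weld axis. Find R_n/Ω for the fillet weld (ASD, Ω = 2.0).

R_n/Ω ≈ 395 kN

E62XX → F_EXX = 620 MPa.
Effective throat t_e = 0.707 × 10 = 7.07 mm.
Total length L = 300 mm; A_we = 7.07 × 300 = 2121 mm².
F_nw = 0.6 F_EXX = 0.6 × 620 = 372 MPa.
R_n = 372 × 2121 × 10⁻³ = 789 kN; R_n/Ω = 789/2.0 = 394.5 kN.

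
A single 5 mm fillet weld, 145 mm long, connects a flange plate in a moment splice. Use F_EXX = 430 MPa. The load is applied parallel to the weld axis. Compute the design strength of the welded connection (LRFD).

φR_n ≈ 99.2 kN

Effective throat t_e = 0.707 × 5 = 3.535 mm.
Total length L = 145 mm; A_we = 3.535 × 145 = 512.6 mm².
F_nw = 0.6 F_EXX = 0.6 × 430 = 258 MPa.
φR_n = 0.75 × 258 × 512.6 × 10⁻³ = 99.18 kN.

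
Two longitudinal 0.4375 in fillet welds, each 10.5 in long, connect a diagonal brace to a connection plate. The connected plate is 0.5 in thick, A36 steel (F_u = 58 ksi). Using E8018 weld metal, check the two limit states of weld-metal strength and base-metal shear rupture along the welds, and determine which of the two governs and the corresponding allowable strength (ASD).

R_n/Ω ≈ 156 kip (weld metal governs)

E80XX → F_EXX = 80 ksi.
t_e = 0.707 × 0.4375 = 0.3093 in; L = 21 in.
Weld metal: R_n/Ω = (1/2.0) × 0.6 × 80 × 0.3093 × 21 = 155.9 kip.
Base metal (shear rupture): R_n/Ω = (1/2.0) × 0.6 × 58 × 0.5 × 21 = 182.7 kip.
Governing: weld metal.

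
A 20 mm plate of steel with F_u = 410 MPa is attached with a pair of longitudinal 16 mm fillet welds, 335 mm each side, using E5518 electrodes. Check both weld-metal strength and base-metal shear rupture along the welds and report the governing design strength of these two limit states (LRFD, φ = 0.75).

φR_n ≈ 1880 kN (weld metal governs)

E55XX → F_EXX = 550 MPa.
t_e = 0.707 × 16 = 11.31 mm; L = 670 mm.
Weld metal: φR_n = 0.75 × 0.6 × 550 × 11.31 × 670 × 10⁻³ = 1876 kN.
Base metal (shear rupture): φR_n = 0.75 × 0.6 × 410 × 20 × 670 × 10⁻³ = 2472 kN.
Governing: weld metal.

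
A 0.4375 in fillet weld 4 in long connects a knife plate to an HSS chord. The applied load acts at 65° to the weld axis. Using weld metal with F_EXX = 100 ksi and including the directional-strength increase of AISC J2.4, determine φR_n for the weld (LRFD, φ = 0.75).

t_e = 0.707 × 0.4375 = 0.3093 in; A_we = 0.3093 × 4 = 1.237 in².
Directional factor: 1.0 + 0.5 sin^1.5(65°) = 1.431.
F_nw = 0.6 × 100 × 1.431 = 85.88 ksi.
φR_n = 0.75 × 85.88 × 1.237 = 79.7 kips.

φR_n ≈ 79.7 kips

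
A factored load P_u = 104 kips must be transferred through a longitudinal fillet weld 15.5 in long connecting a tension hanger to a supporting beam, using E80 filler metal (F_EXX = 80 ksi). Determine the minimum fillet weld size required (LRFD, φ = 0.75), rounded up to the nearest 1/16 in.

Total weld length L = 15.5 in.
Required throat t_e = P_u / (φ × 0.6 F_EXX × L) = 104 / (0.75 × 0.6 × 80 × 15.5) = 0.1864 in.
Required leg w = t_e / 0.707 = 0.2636 in → use 5/16 in.

w = 5/16 in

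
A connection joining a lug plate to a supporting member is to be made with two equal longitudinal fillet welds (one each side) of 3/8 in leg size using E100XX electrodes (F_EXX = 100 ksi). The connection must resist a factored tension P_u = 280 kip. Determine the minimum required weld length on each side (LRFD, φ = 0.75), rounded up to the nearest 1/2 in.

L = 12 in on each side

Throat t_e = 0.707 × 0.375 = 0.2651 in.
φr_n = 0.75 × 0.6 × 100 × 0.2651 = 11.93 kip/in.
L_req = P_u / φr_n = 280 / 11.93 = 23.47 in total.
Per side: 23.47 / 2 = 11.73 in.
Round up → use L = 12 in on each side.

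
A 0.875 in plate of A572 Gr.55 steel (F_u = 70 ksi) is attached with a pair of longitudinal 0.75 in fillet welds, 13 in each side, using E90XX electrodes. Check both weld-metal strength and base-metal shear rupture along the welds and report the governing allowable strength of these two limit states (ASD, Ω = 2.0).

R_n/Ω ≈ 372 kip (weld metal governs)

E90XX → F_EXX = 90 ksi.
t_e = 0.707 × 0.75 = 0.5302 in; L = 26 in.
Weld metal: R_n/Ω = (1/2.0) × 0.6 × 90 × 0.5302 × 26 = 372.2 kip.
Base metal (shear rupture): R_n/Ω = (1/2.0) × 0.6 × 70 × 0.875 × 26 = 477.8 kip.
Governing: weld metal.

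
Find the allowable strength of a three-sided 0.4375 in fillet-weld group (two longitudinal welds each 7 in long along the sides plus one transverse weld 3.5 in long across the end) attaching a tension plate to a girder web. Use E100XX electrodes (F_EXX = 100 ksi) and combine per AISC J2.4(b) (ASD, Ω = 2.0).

R_n/Ω ≈ 162 kips

t_e = 0.707 × 0.4375 = 0.3093 in.
R_nwl = 0.6 × 100 × 0.3093 × 14 = 259.8 kips (longitudinal, 2 welds).
R_nwt = 0.6 × 100 × 0.3093 × 3.5 = 64.96 kips (transverse, base value).
(i) R_nwl + R_nwt = 324.8 kips; (ii) 0.85 R_nwl + 1.5 R_nwt = 318.3 kips.
R_n = max = 324.8 kips [governs: (i)]; R_n/Ω = 162.4 kips.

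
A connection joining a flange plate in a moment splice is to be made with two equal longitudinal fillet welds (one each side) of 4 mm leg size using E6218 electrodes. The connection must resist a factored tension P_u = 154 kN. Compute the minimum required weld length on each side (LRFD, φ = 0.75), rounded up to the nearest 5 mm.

L = 100 mm on each side

E62XX → F_EXX = 620 MPa.
Throat t_e = 0.707 × 4 = 2.828 mm.
φr_n = 0.75 × 0.6 × 620 × 2.828 × 10⁻³ = 0.789 kN/mm.
L_req = P_u / φr_n = 154 / 0.789 = 195.2 mm total.
Per side: 195.2 / 2 = 97.59 mm.
Round up → use L = 100 mm on each side.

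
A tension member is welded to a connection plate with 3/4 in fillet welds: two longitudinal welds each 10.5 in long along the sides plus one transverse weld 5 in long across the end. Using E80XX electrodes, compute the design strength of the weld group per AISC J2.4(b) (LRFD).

φR_n ≈ 496 kip

E80XX → F_EXX = 80 ksi.
t_e = 0.707 × 0.75 = 0.5302 in.
R_nwl = 0.6 × 80 × 0.5302 × 21 = 534.5 kip (longitudinal, 2 welds).
R_nwt = 0.6 × 80 × 0.5302 × 5 = 127.3 kip (transverse, base value).
(i) R_nwl + R_nwt = 661.8 kip; (ii) 0.85 R_nwl + 1.5 R_nwt = 645.2 kip.
R_n = max = 661.8 kip [governs: (i)]; φR_n = 496.3 kip.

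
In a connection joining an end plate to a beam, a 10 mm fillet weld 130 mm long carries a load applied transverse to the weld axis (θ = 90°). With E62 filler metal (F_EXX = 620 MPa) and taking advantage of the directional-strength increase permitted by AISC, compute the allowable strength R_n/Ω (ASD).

R_n/Ω ≈ 256 kN

t_e = 0.707 × 10 = 7.07 mm; A_we = 7.07 × 130 = 919.1 mm².
Directional factor: 1.0 + 0.5 sin^1.5(90°) = 1.5.
F_nw = 0.6 × 620 × 1.5 = 558 MPa.
R_n/Ω = (558 × 919.1) / 2.0 × 10⁻³ = 256.4 kN.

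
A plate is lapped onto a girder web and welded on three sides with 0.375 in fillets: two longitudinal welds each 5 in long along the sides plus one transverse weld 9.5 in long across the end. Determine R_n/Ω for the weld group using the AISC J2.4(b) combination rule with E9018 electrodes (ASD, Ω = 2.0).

E90XX → F_EXX = 90 ksi.
t_e = 0.707 × 0.375 = 0.2651 in.
R_nwl = 0.6 × 90 × 0.2651 × 10 = 143.2 kips (longitudinal, 2 welds).
R_nwt = 0.6 × 90 × 0.2651 × 9.5 = 136 kips (transverse, base value).
(i) R_nwl + R_nwt = 279.2 kips; (ii) 0.85 R_nwl + 1.5 R_nwt = 325.7 kips.
R_n = max = 325.7 kips [governs: (ii)]; R_n/Ω = 162.9 kips.

R_n/Ω ≈ 163 kips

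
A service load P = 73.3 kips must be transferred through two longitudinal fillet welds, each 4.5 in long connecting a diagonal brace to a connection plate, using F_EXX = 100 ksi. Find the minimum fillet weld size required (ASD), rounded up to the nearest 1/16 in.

Total weld length L = 9 in.
Required throat t_e = P × Ω / (0.6 F_EXX × L) = 73.3 × 2.0 / (0.6 × 100 × 9) = 0.2715 in.
Required leg w = t_e / 0.707 = 0.384 in → use 7/16 in.

w = 7/16 in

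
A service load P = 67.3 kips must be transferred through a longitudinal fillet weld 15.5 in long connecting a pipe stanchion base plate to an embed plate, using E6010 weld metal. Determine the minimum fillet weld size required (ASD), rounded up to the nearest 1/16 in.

w = 3/8 in

E60XX → F_EXX = 60 ksi.
Total weld length L = 15.5 in.
Required throat t_e = P × Ω / (0.6 F_EXX × L) = 67.3 × 2.0 / (0.6 × 60 × 15.5) = 0.2412 in.
Required leg w = t_e / 0.707 = 0.3412 in → use 3/8 in.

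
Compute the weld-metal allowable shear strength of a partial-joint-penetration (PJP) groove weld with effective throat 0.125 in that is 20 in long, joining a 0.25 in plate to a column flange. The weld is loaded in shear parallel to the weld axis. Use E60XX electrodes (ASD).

R_n/Ω ≈ 45 kips

E60XX → F_EXX = 60 ksi.
Effective throat (given) t_e = 0.125 in.
A_we = 0.125 × 20 = 2.5 in².
F_nw = 0.6 F_EXX = 36 ksi.
R_n/Ω = (36 × 2.5) / 2.0 = 45 kips.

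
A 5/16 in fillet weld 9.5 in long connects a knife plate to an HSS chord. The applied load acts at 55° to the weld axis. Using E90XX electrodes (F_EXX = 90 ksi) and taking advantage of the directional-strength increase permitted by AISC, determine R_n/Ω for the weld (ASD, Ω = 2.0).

t_e = 0.707 × 0.3125 = 0.2209 in; A_we = 0.2209 × 9.5 = 2.099 in².
Directional factor: 1.0 + 0.5 sin^1.5(55°) = 1.371.
F_nw = 0.6 × 90 × 1.371 = 74.02 ksi.
R_n/Ω = (74.02 × 2.099) / 2.0 = 77.68 kip.

R_n/Ω ≈ 77.7 kip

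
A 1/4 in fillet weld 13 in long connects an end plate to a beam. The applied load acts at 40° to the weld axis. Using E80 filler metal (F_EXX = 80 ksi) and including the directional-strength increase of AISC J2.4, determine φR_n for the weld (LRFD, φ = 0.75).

φR_n ≈ 104 kip

t_e = 0.707 × 0.25 = 0.1767 in; A_we = 0.1767 × 13 = 2.298 in².
Directional factor: 1.0 + 0.5 sin^1.5(40°) = 1.258.
F_nw = 0.6 × 80 × 1.258 = 60.37 ksi.
φR_n = 0.75 × 60.37 × 2.298 = 104 kip.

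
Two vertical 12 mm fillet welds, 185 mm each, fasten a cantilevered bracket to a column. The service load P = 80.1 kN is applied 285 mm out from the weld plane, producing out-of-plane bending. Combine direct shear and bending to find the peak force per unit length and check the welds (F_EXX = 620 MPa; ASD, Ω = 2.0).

L_w = 2 × 185 = 370 mm; section modulus (unit throat) S = 2 × L²/6 = 11410 mm².
Direct shear f_v = P/L_w = 80.1×10³/370 = 216.5 N/mm.
Moment M = P × e = 80.1×10³ × 285 = 22828000 N·mm; bending f_b = M/S = 2001 N/mm.
f_max = √(f_v² + f_b²) = √(216.5² + 2001²) = 2013 N/mm.
r_n/Ω = (1/2.0) × 0.6 × 620 × (0.707 × 12) = 1578 N/mm → NOT adequate.

f_max ≈ 2010 N/mm; NOT adequate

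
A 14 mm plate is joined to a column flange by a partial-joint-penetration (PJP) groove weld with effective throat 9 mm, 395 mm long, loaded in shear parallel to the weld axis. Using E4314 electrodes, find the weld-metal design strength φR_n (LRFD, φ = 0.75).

φR_n ≈ 688 kN

E43XX → F_EXX = 430 MPa.
Effective throat (given) t_e = 9 mm.
A_we = 9 × 395 = 3555 mm².
F_nw = 0.6 F_EXX = 258 MPa.
φR_n = 0.75 × 258 × 3555 × 10⁻³ = 687.9 kN.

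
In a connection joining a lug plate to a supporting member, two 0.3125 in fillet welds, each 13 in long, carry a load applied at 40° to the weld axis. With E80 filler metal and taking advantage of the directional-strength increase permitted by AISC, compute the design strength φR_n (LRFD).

φR_n ≈ 260 kip

E80XX → F_EXX = 80 ksi.
t_e = 0.707 × 0.3125 = 0.2209 in; A_we = 0.2209 × 26 = 5.744 in².
Directional factor: 1.0 + 0.5 sin^1.5(40°) = 1.258.
F_nw = 0.6 × 80 × 1.258 = 60.37 ksi.
φR_n = 0.75 × 60.37 × 5.744 = 260.1 kip.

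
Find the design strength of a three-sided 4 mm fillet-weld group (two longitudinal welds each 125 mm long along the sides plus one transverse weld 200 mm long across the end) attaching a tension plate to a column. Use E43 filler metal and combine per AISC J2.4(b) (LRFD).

φR_n ≈ 280 kN

E43XX → F_EXX = 430 MPa.
t_e = 0.707 × 4 = 2.828 mm.
R_nwl = 0.6 × 430 × 2.828 × 250 × 10⁻³ = 182.4 kN (longitudinal, 2 welds).
R_nwt = 0.6 × 430 × 2.828 × 200 × 10⁻³ = 145.9 kN (transverse, base value).
(i) R_nwl + R_nwt = 328.3 kN; (ii) 0.85 R_nwl + 1.5 R_nwt = 373.9 kN.
R_n = max = 373.9 kN [governs: (ii)]; φR_n = 280.4 kN.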